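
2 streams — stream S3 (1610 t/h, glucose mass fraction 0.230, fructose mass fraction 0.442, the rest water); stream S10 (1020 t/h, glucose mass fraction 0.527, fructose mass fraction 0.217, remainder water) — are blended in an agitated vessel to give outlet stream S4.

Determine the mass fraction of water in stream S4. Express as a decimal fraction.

0.300

Total flow out = 1610 + 1020 = 2630 t/h.
water in = 1610×0.328 + 1020×0.256 = 789.2 t/h.
water mass fraction in S4 = 789.2/2630 = 0.300.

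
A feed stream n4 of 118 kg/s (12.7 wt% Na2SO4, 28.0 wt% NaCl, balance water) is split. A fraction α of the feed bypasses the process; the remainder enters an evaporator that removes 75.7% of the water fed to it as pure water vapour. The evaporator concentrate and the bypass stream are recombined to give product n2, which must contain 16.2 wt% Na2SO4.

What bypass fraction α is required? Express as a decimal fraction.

0.519

All 118×0.127 = 14.986 kg/s of Na2SO4 reaches n2, so n2 = 14.986/0.162 = 92.506 kg/s and vapour = 25.494 kg/s.
The evaporator receives (1−α)·118 of feed at 0.593 water and removes 0.757 of that water:
0.757×0.593×(1−α)×118 = 25.494
(1−α) = 25.494/52.97 = 0.4813;  α = 0.5187.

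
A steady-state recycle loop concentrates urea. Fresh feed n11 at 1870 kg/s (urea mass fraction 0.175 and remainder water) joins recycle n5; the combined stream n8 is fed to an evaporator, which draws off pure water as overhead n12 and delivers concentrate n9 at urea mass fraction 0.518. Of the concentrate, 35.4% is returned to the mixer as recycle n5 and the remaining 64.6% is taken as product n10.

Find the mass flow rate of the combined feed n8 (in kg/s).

Overall urea balance (none leaves overhead): urea in fresh feed = urea in product, i.e. 1870×0.175 = (1−0.354)·n9·0.518.
n9 = 327.25/(0.518×0.646) = 977.95 kg/s.
Recycle n5 = 0.354×977.95 = 346.19 kg/s.
Combined feed n8 = 1870 + 346.19 = 2216.2 kg/s.

2216 kg/s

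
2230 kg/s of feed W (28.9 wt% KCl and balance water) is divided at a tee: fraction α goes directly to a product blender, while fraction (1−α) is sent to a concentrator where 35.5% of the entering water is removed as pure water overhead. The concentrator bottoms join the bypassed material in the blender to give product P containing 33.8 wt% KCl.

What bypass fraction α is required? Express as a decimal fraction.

0.426

All 2230×0.289 = 644.47 kg/s of KCl reaches P, so P = 644.47/0.338 = 1906.7 kg/s and vapour = 323.28 kg/s.
The evaporator receives (1−α)·2230 of feed at 0.711 water and removes 0.355 of that water:
0.355×0.711×(1−α)×2230 = 323.28
(1−α) = 323.28/562.86 = 0.5744;  α = 0.4256.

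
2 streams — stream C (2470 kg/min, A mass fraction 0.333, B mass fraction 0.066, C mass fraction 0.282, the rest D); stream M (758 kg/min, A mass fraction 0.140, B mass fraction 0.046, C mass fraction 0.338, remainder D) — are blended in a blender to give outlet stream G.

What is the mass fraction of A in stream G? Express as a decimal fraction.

0.288

Total flow out = 2470 + 758 = 3228 kg/min.
A in = 2470×0.333 + 758×0.140 = 928.63 kg/min.
A mass fraction in G = 928.63/3228 = 0.288.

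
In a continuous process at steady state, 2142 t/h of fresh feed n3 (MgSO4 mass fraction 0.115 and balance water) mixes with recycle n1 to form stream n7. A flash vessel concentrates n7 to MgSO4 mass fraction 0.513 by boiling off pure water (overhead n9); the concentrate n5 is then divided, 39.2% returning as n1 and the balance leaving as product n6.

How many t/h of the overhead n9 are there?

1662 t/h

Overall MgSO4 balance (none leaves overhead): MgSO4 in fresh feed = MgSO4 in product, i.e. 2142×0.115 = (1−0.392)·n5·0.513.
n5 = 246.33/(0.513×0.608) = 789.76 t/h.
Recycle n1 = 0.392×789.76 = 309.59 t/h.
Combined feed n7 = 2142 + 309.59 = 2451.6 t/h.
Overhead n9 = n7 − n5 = 2451.6 − 789.76 = 1661.8 t/h.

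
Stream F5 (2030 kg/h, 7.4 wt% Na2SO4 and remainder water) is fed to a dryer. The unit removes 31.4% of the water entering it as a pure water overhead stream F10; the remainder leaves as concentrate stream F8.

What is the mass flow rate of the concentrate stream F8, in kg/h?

water entering = 2030×0.926 = 1879.8 kg/h; overhead removed = 0.314×1879.8 = 590.25 kg/h.
Concentrate = 2030 − 590.25 = 1439.7 kg/h.

1440 kg/h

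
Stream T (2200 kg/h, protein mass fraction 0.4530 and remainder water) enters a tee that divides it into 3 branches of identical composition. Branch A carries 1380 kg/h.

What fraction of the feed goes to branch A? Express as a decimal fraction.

Fraction to A = 1380/2200 = 0.6273.

0.627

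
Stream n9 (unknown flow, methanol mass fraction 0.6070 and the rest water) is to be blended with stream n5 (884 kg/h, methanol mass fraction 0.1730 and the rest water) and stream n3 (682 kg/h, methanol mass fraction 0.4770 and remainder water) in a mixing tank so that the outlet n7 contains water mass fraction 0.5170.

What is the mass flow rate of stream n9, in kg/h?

2243 kg/h

Let n9 be the unknown flow. Total out = 1566 + n9.
water balance: 1087.8 + 0.393·n9 = 0.517·(1566 + n9)
(0.393 − 0.517)·n9 = 0.517×1566 − 1087.8 = -278.13
n9 = -278.13 / -0.124 = 2243 kg/h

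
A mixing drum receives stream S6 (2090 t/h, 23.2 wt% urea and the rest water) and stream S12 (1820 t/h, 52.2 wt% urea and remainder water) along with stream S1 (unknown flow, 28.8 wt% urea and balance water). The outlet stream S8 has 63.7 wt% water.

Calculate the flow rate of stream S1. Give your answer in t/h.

207.9 t/h

Let S1 be the unknown flow. Total out = 3910 + S1.
water balance: 2475.1 + 0.712·S1 = 0.637·(3910 + S1)
(0.712 − 0.637)·S1 = 0.637×3910 − 2475.1 = 15.59
S1 = 15.59 / 0.075 = 207.87 t/h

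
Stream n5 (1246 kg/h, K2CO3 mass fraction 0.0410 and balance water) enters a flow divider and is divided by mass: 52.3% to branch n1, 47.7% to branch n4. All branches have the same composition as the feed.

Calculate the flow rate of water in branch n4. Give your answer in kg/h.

570 kg/h

Branch n4 total = 0.477×1246 = 594.34 kg/h.
water in n4 = 0.959×594.34 = 569.97 kg/h.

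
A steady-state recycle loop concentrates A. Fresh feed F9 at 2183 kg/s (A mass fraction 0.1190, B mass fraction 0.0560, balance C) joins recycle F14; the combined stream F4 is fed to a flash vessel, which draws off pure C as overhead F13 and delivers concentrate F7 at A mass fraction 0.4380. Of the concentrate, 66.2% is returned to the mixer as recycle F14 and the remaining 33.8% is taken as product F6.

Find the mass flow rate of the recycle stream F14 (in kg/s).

1162 kg/s

Overall A balance (none leaves overhead): A in fresh feed = A in product, i.e. 2183×0.119 = (1−0.662)·F7·0.438.
F7 = 259.78/(0.438×0.338) = 1754.7 kg/s.
Recycle F14 = 0.662×1754.7 = 1161.6 kg/s.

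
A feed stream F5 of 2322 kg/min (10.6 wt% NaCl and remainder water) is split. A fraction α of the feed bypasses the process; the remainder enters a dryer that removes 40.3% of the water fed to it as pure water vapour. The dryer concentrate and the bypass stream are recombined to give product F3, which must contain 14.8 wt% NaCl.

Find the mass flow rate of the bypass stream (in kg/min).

All 2322×0.106 = 246.13 kg/min of NaCl reaches F3, so F3 = 246.13/0.148 = 1663.1 kg/min and vapour = 658.95 kg/min.
The evaporator receives (1−α)·2322 of feed at 0.894 water and removes 0.403 of that water:
0.403×0.894×(1−α)×2322 = 658.95
(1−α) = 658.95/836.57 = 0.7877;  α = 0.2123.
Bypass flow = 0.2123×2322 = 493.03 kg/min.

493 kg/min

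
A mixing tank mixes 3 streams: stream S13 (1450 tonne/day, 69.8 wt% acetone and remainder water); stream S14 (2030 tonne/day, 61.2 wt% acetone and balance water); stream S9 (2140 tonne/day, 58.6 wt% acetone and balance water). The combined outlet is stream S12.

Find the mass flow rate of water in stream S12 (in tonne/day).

water out = water in = 1450×0.302 + 2030×0.388 + 2140×0.414 = 2111.5 tonne/day.

2112 tonne/day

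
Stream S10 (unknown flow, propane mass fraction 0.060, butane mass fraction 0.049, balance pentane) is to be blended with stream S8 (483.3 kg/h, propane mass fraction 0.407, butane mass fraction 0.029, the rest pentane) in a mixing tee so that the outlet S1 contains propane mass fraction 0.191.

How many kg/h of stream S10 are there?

Let S10 be the unknown flow. Total out = 483.3 + S10.
propane balance: 196.7 + 0.060·S10 = 0.191·(483.3 + S10)
(0.060 − 0.191)·S10 = 0.191×483.3 − 196.7 = -104.39
S10 = -104.39 / -0.131 = 796.89 kg/h

796.9 kg/h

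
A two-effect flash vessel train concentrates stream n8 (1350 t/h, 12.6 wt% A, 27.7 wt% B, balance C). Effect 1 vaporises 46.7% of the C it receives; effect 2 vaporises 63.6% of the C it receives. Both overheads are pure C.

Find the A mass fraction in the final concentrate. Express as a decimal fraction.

0.243

C in feed = 1350×0.597 = 805.95 t/h.
After stage 1: C left = (1−0.467)×805.95 = 429.57; stream total = 973.62 t/h.
After stage 2: C left = (1−0.636)×429.57 = 156.36; final concentrate = 700.41 t/h.
A fraction = 170.1/700.41 = 0.243.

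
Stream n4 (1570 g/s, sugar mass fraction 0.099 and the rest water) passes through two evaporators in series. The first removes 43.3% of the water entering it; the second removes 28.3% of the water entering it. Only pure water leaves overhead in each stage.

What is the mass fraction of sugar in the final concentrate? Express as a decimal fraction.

0.213

water in feed = 1570×0.901 = 1414.6 g/s.
After stage 1: water left = (1−0.433)×1414.6 = 802.06; stream total = 957.49 g/s.
After stage 2: water left = (1−0.283)×802.06 = 575.08; final concentrate = 730.51 g/s.
sugar fraction = 155.43/730.51 = 0.213.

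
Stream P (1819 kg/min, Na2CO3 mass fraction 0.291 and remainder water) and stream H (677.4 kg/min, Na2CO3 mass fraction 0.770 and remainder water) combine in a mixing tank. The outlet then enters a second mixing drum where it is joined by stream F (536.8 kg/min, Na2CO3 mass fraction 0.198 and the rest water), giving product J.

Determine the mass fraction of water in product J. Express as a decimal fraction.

Overall, product flow = 3033.2 kg/min.
water in = 1819×0.709 + 677.4×0.230 + 536.8×0.802 = 1876 kg/min.
water fraction in J = 0.618.

0.618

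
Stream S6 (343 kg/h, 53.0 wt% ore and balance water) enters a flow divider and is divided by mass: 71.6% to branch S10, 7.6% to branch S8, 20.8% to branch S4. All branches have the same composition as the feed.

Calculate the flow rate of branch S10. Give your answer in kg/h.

245.6 kg/h

Branch S10 flow = 0.716×343 = 245.59 kg/h.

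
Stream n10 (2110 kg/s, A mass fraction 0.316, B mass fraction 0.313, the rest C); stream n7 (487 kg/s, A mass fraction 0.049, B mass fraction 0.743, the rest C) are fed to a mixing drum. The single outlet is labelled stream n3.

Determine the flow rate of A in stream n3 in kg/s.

A out = A in = 2110×0.316 + 487×0.049 = 690.62 kg/s.

690.6 kg/s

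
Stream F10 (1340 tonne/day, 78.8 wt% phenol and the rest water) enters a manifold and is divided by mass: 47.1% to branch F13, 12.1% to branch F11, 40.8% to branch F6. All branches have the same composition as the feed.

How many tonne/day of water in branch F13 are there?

133.8 tonne/day

Branch F13 total = 0.471×1340 = 631.14 tonne/day.
water in F13 = 0.212×631.14 = 133.8 tonne/day.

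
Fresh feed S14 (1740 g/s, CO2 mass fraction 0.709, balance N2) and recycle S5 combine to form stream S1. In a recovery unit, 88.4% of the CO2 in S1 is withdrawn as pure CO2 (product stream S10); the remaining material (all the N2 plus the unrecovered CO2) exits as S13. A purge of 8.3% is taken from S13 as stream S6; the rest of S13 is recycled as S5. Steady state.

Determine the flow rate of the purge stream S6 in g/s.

N2 enters only via S14 and leaves only via the purge: 1740×0.291 = 0.083×(N2 in S13), and the recovery unit passes all N2, so N2 in S1 = N2 in S13 = 6100.5 g/s.
CO2 in S1: m_A = 1740×0.709 + (1−0.083)·(1−0.884)·m_A, so m_A = 1233.7/0.8936 = 1380.5 g/s.
S13 = (1−0.884)×1380.5 + 6100.5 = 6260.6 g/s.
Purge S6 = 0.083×6260.6 = 519.63 g/s.

519.6 g/s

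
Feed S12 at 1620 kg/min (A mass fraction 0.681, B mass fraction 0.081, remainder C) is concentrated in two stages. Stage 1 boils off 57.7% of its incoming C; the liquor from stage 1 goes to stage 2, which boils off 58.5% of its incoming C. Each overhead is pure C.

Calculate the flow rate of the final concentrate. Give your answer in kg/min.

C in feed = 1620×0.238 = 385.56 kg/min.
After stage 1: C left = (1−0.577)×385.56 = 163.09; stream total = 1397.5 kg/min.
After stage 2: C left = (1−0.585)×163.09 = 67.683; final concentrate = 1302.1 kg/min.

1302 kg/min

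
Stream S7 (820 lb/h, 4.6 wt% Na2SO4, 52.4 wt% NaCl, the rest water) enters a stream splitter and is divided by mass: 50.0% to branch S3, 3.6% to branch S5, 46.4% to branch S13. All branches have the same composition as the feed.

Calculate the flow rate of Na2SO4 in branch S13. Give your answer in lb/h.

17.5 lb/h

Branch S13 total = 0.464×820 = 380.48 lb/h.
Na2SO4 in S13 = 0.046×380.48 = 17.502 lb/h.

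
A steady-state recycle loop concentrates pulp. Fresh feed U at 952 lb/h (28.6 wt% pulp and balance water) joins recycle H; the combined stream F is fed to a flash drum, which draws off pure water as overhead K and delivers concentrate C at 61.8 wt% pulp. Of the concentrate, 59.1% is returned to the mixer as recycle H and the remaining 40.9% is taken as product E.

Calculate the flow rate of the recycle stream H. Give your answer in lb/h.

636.6 lb/h

Overall pulp balance (none leaves overhead): pulp in fresh feed = pulp in product, i.e. 952×0.286 = (1−0.591)·C·0.618.
C = 272.27/(0.618×0.409) = 1077.2 lb/h.
Recycle H = 0.591×1077.2 = 636.62 lb/h.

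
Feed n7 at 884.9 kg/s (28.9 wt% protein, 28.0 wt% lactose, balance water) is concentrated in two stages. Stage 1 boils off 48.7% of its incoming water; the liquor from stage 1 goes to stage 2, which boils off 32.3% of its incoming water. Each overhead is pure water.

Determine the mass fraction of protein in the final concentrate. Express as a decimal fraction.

0.4021

water in feed = 884.9×0.431 = 381.39 kg/s.
After stage 1: water left = (1−0.487)×381.39 = 195.65; stream total = 699.16 kg/s.
After stage 2: water left = (1−0.323)×195.65 = 132.46; final concentrate = 635.97 kg/s.
protein fraction = 255.74/635.97 = 0.4021.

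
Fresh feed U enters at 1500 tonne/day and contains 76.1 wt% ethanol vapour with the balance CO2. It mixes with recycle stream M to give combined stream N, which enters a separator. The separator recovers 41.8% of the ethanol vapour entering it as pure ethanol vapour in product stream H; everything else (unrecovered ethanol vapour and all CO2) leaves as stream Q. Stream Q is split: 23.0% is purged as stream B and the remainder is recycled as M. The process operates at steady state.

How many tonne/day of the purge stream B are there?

635.4 tonne/day

CO2 enters only via U and leaves only via the purge: 1500×0.239 = 0.230×(CO2 in Q), and the separator passes all CO2, so CO2 in N = CO2 in Q = 1558.7 tonne/day.
ethanol vapour in N: m_A = 1500×0.761 + (1−0.230)·(1−0.418)·m_A, so m_A = 1141.5/0.5519 = 2068.5 tonne/day.
Q = (1−0.418)×2068.5 + 1558.7 = 2762.5 tonne/day.
Purge B = 0.230×2762.5 = 635.38 tonne/day.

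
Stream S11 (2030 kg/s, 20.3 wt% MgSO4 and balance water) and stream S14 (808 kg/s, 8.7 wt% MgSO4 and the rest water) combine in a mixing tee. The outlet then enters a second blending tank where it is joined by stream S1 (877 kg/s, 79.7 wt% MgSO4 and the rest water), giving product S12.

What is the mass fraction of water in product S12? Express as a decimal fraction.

0.682

Overall, product flow = 3715 kg/s.
water in = 2030×0.797 + 808×0.913 + 877×0.203 = 2533.6 kg/s.
water fraction in S12 = 0.682.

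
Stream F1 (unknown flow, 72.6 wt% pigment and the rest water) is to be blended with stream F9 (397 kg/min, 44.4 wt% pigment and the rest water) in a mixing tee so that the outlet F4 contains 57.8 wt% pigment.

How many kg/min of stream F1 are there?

Let F1 be the unknown flow. Total out = 397 + F1.
pigment balance: 176.27 + 0.726·F1 = 0.578·(397 + F1)
(0.726 − 0.578)·F1 = 0.578×397 − 176.27 = 53.198
F1 = 53.198 / 0.148 = 359.45 kg/min

359.4 kg/min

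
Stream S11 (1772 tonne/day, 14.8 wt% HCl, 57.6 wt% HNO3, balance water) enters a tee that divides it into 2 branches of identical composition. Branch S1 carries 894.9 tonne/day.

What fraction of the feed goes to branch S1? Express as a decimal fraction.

Fraction to S1 = 894.9/1772 = 0.5050.

0.505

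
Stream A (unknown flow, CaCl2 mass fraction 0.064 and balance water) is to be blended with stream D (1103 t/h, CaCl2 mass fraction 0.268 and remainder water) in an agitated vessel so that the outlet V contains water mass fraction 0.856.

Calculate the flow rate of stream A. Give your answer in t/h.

1710 t/h

Let A be the unknown flow. Total out = 1103 + A.
water balance: 807.4 + 0.936·A = 0.856·(1103 + A)
(0.936 − 0.856)·A = 0.856×1103 − 807.4 = 136.77
A = 136.77 / 0.080 = 1709.6 t/h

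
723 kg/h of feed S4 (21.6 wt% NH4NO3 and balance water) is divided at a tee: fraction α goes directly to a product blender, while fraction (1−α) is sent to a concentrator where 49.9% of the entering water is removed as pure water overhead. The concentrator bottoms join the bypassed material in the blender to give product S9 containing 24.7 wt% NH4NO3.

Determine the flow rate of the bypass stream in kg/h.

All 723×0.216 = 156.17 kg/h of NH4NO3 reaches S9, so S9 = 156.17/0.247 = 632.26 kg/h and vapour = 90.741 kg/h.
The evaporator receives (1−α)·723 of feed at 0.784 water and removes 0.499 of that water:
0.499×0.784×(1−α)×723 = 90.741
(1−α) = 90.741/282.85 = 0.3208;  α = 0.6792.
Bypass flow = 0.6792×723 = 491.05 kg/h.

491.1 kg/h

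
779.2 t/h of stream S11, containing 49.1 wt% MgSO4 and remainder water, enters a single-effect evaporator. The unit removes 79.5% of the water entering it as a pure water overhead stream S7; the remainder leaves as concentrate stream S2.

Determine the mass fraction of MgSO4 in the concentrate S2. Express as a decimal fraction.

0.8247

MgSO4 is not removed: 779.2×0.491 = 382.59 t/h of MgSO4 enters S2.
water entering = 779.2×0.509 = 396.61 t/h; overhead removed = 0.795×396.61 = 315.31 t/h.
Concentrate = 779.2 − 315.31 = 463.89 t/h.
Mass fraction = 382.59/463.89 = 0.8247.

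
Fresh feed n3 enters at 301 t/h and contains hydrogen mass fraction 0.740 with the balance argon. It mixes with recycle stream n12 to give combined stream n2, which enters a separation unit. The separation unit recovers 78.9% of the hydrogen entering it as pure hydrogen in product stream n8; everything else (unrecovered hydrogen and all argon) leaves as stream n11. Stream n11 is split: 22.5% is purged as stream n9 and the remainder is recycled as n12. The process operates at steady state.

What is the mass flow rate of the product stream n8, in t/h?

210.1 t/h

hydrogen in n2: m_A = 301×0.740 + (1−0.225)·(1−0.789)·m_A, so m_A = 222.74/0.8365 = 266.28 t/h.
Product n8 = 0.789×266.28 = 210.1 t/h.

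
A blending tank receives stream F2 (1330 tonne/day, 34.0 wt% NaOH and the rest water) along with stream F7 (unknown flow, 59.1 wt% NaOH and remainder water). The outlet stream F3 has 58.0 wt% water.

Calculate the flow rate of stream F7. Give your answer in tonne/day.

Let F7 be the unknown flow. Total out = 1330 + F7.
water balance: 877.8 + 0.409·F7 = 0.580·(1330 + F7)
(0.409 − 0.580)·F7 = 0.580×1330 − 877.8 = -106.4
F7 = -106.4 / -0.171 = 622.22 tonne/day

622.2 tonne/day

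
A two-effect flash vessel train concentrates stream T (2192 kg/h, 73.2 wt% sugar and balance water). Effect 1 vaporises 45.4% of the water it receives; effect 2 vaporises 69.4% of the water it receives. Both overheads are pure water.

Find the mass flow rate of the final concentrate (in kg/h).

water in feed = 2192×0.268 = 587.46 kg/h.
After stage 1: water left = (1−0.454)×587.46 = 320.75; stream total = 1925.3 kg/h.
After stage 2: water left = (1−0.694)×320.75 = 98.15; final concentrate = 1702.7 kg/h.

1703 kg/h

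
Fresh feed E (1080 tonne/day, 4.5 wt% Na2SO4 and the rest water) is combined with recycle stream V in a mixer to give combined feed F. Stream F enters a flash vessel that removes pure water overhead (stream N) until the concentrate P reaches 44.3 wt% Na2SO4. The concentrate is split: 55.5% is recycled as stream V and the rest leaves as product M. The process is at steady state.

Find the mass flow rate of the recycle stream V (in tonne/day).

136.8 tonne/day

Overall Na2SO4 balance (none leaves overhead): Na2SO4 in fresh feed = Na2SO4 in product, i.e. 1080×0.045 = (1−0.555)·P·0.443.
P = 48.6/(0.443×0.445) = 246.53 tonne/day.
Recycle V = 0.555×246.53 = 136.83 tonne/day.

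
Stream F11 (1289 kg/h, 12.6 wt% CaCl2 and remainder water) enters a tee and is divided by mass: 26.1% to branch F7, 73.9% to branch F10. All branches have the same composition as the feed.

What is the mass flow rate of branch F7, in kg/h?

336.4 kg/h

Branch F7 flow = 0.261×1289 = 336.43 kg/h.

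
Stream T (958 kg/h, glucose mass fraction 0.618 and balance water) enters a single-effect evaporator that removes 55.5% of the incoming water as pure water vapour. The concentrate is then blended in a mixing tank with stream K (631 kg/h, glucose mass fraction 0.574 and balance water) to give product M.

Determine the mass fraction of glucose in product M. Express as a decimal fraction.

Vapour removed = 0.555×0.382×958 = 203.11 kg/h; concentrate = 754.89 kg/h.
glucose reaching the mixer = 592.04 (from concentrate) + 631×0.574 = 954.24 kg/h.
Product flow = 754.89 + 631 = 1385.9 kg/h; glucose fraction = 0.689.

0.689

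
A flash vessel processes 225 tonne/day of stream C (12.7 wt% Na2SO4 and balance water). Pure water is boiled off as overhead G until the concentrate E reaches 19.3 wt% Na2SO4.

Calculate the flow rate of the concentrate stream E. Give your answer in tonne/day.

Na2SO4 is conserved: 225×0.127 = 28.575 tonne/day all reports to the concentrate.
Concentrate = 28.575/(target fraction) = 148.06 tonne/day.

148.1 tonne/day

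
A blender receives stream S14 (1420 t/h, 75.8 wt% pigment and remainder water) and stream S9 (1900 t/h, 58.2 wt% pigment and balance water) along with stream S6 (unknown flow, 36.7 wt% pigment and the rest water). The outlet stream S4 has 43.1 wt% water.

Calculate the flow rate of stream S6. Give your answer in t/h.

1451 t/h

Let S6 be the unknown flow. Total out = 3320 + S6.
water balance: 1137.8 + 0.633·S6 = 0.431·(3320 + S6)
(0.633 − 0.431)·S6 = 0.431×3320 − 1137.8 = 293.08
S6 = 293.08 / 0.202 = 1450.9 t/h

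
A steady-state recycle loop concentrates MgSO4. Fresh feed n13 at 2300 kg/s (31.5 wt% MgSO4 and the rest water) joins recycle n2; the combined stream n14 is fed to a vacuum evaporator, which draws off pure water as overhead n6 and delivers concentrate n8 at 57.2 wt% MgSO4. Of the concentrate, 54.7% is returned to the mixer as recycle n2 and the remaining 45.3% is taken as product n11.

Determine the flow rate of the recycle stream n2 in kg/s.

1529 kg/s

Overall MgSO4 balance (none leaves overhead): MgSO4 in fresh feed = MgSO4 in product, i.e. 2300×0.315 = (1−0.547)·n8·0.572.
n8 = 724.5/(0.572×0.453) = 2796 kg/s.
Recycle n2 = 0.547×2796 = 1529.4 kg/s.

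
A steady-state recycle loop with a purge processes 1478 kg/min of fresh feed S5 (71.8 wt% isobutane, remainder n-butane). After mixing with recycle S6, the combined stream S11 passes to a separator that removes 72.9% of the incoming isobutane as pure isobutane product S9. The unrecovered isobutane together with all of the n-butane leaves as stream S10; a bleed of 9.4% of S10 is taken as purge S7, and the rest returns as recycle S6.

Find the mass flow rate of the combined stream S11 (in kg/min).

n-butane enters only via S5 and leaves only via the purge: 1478×0.282 = 0.094×(n-butane in S10), and the separator passes all n-butane, so n-butane in S11 = n-butane in S10 = 4434 kg/min.
isobutane in S11: m_A = 1478×0.718 + (1−0.094)·(1−0.729)·m_A, so m_A = 1061.2/0.7545 = 1406.5 kg/min.
S11 = 1406.5 + 4434 = 5840.5 kg/min.

5841 kg/min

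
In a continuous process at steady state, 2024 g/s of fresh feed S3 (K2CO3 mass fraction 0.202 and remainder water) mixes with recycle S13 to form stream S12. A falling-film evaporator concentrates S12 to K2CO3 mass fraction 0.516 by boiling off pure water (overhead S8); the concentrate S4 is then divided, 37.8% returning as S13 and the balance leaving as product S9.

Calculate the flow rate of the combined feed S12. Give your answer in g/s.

Overall K2CO3 balance (none leaves overhead): K2CO3 in fresh feed = K2CO3 in product, i.e. 2024×0.202 = (1−0.378)·S4·0.516.
S4 = 408.85/(0.516×0.622) = 1273.9 g/s.
Recycle S13 = 0.378×1273.9 = 481.52 g/s.
Combined feed S12 = 2024 + 481.52 = 2505.5 g/s.

2506 g/s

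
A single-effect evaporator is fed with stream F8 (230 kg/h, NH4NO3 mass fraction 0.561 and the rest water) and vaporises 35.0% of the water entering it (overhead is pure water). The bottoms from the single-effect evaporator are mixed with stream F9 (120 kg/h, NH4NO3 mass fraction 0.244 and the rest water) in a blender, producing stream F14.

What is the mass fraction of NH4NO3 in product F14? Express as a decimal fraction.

Vapour removed = 0.350×0.439×230 = 35.34 kg/h; concentrate = 194.66 kg/h.
NH4NO3 reaching the mixer = 129.03 (from concentrate) + 120×0.244 = 158.31 kg/h.
Product flow = 194.66 + 120 = 314.66 kg/h; NH4NO3 fraction = 0.503.

0.503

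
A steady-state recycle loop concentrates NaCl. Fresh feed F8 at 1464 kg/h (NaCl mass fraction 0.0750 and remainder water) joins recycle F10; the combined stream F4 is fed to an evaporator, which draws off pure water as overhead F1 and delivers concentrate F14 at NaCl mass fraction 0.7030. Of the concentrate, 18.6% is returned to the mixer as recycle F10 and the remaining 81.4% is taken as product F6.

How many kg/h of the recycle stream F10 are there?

Overall NaCl balance (none leaves overhead): NaCl in fresh feed = NaCl in product, i.e. 1464×0.075 = (1−0.186)·F14·0.703.
F14 = 109.8/(0.703×0.814) = 191.88 kg/h.
Recycle F10 = 0.186×191.88 = 35.689 kg/h.

35.69 kg/h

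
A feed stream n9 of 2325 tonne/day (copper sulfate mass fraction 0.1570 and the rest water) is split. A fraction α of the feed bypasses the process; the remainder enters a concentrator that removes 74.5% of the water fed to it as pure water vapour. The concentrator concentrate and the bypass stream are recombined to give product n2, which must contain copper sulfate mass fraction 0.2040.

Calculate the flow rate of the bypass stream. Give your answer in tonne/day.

1472 tonne/day

All 2325×0.157 = 365.02 tonne/day of copper sulfate reaches n2, so n2 = 365.02/0.204 = 1789.3 tonne/day and vapour = 535.66 tonne/day.
The evaporator receives (1−α)·2325 of feed at 0.843 water and removes 0.745 of that water:
0.745×0.843×(1−α)×2325 = 535.66
(1−α) = 535.66/1460.2 = 0.3668;  α = 0.6332.
Bypass flow = 0.6332×2325 = 1472.1 tonne/day.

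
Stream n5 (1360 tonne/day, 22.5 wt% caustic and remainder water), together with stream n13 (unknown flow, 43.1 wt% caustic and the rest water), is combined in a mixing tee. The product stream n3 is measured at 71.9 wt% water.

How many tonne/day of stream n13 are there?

Let n13 be the unknown flow. Total out = 1360 + n13.
water balance: 1054 + 0.569·n13 = 0.719·(1360 + n13)
(0.569 − 0.719)·n13 = 0.719×1360 − 1054 = -76.16
n13 = -76.16 / -0.150 = 507.73 tonne/day

507.7 tonne/day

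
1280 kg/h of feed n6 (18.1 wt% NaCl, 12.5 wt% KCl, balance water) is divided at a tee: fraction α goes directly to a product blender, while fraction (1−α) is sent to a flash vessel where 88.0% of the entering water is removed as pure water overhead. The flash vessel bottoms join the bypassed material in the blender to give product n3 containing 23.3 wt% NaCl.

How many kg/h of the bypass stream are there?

All 1280×0.181 = 231.68 kg/h of NaCl reaches n3, so n3 = 231.68/0.233 = 994.33 kg/h and vapour = 285.67 kg/h.
The evaporator receives (1−α)·1280 of feed at 0.694 water and removes 0.880 of that water:
0.880×0.694×(1−α)×1280 = 285.67
(1−α) = 285.67/781.72 = 0.3654;  α = 0.6346.
Bypass flow = 0.6346×1280 = 812.25 kg/h.

812.2 kg/h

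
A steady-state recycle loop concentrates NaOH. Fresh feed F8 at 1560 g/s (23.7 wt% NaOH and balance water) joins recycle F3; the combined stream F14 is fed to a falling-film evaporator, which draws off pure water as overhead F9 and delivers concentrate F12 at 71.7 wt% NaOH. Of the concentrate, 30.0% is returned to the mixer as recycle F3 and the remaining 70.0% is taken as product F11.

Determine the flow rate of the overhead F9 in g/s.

Overall NaOH balance (none leaves overhead): NaOH in fresh feed = NaOH in product, i.e. 1560×0.237 = (1−0.300)·F12·0.717.
F12 = 369.72/(0.717×0.700) = 736.64 g/s.
Recycle F3 = 0.300×736.64 = 220.99 g/s.
Combined feed F14 = 1560 + 220.99 = 1781 g/s.
Overhead F9 = F14 − F12 = 1781 − 736.64 = 1044.4 g/s.

1044 g/s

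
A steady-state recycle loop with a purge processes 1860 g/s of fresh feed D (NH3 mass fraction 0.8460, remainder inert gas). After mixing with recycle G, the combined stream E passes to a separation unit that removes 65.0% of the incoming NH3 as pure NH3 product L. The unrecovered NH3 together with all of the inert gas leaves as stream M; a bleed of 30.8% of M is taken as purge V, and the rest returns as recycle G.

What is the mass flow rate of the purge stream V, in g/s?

510.3 g/s

inert gas enters only via D and leaves only via the purge: 1860×0.154 = 0.308×(inert gas in M), and the separation unit passes all inert gas, so inert gas in E = inert gas in M = 930 g/s.
NH3 in E: m_A = 1860×0.846 + (1−0.308)·(1−0.650)·m_A, so m_A = 1573.6/0.7578 = 2076.5 g/s.
M = (1−0.650)×2076.5 + 930 = 1656.8 g/s.
Purge V = 0.308×1656.8 = 510.29 g/s.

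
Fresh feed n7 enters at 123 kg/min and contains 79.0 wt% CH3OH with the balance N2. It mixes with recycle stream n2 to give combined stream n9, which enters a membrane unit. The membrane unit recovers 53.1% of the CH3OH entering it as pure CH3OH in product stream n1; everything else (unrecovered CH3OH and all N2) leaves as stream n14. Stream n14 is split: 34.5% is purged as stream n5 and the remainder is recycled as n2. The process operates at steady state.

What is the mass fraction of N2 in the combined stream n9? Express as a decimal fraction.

N2 enters only via n7 and leaves only via the purge: 123×0.210 = 0.345×(N2 in n14), and the membrane unit passes all N2, so N2 in n9 = N2 in n14 = 74.87 kg/min.
CH3OH in n9: m_A = 123×0.790 + (1−0.345)·(1−0.531)·m_A, so m_A = 97.17/0.6928 = 140.26 kg/min.
n9 = 140.26 + 74.87 = 215.13 kg/min.
N2 fraction in n9 = 74.87/215.13 = 0.348.

0.348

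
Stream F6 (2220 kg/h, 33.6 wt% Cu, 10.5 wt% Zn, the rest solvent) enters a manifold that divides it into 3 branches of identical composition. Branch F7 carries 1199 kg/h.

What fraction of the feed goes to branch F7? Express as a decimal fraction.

0.540

Fraction to F7 = 1199/2220 = 0.5401.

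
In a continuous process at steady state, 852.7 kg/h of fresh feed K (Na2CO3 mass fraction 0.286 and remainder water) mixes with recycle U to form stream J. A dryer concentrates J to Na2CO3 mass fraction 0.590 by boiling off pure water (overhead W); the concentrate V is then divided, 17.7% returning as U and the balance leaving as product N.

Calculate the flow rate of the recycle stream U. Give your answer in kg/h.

Overall Na2CO3 balance (none leaves overhead): Na2CO3 in fresh feed = Na2CO3 in product, i.e. 852.7×0.286 = (1−0.177)·V·0.590.
V = 243.87/(0.590×0.823) = 502.24 kg/h.
Recycle U = 0.177×502.24 = 88.896 kg/h.

88.9 kg/h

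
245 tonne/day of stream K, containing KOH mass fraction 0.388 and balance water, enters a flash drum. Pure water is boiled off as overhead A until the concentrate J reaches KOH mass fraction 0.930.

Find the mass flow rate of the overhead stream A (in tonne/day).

KOH is conserved: 245×0.388 = 95.06 tonne/day all reports to the concentrate.
Concentrate = 95.06/(target fraction) = 102.22 tonne/day.
Overhead = 245 − 102.22 = 142.78 tonne/day.

142.8 tonne/day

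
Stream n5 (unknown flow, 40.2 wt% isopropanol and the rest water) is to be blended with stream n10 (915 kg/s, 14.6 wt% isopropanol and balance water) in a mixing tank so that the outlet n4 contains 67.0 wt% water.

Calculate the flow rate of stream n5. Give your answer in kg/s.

2338 kg/s

Let n5 be the unknown flow. Total out = 915 + n5.
water balance: 781.41 + 0.598·n5 = 0.670·(915 + n5)
(0.598 − 0.670)·n5 = 0.670×915 − 781.41 = -168.36
n5 = -168.36 / -0.072 = 2338.3 kg/s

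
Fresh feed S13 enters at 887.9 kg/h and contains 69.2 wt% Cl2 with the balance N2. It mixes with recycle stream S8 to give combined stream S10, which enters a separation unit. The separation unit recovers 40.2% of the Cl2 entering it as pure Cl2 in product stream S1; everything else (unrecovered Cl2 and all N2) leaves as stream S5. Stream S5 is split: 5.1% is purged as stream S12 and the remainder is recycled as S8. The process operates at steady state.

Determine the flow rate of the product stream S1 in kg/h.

571.1 kg/h

Cl2 in S10: m_A = 887.9×0.692 + (1−0.051)·(1−0.402)·m_A, so m_A = 614.43/0.4325 = 1420.6 kg/h.
Product S1 = 0.402×1420.6 = 571.1 kg/h.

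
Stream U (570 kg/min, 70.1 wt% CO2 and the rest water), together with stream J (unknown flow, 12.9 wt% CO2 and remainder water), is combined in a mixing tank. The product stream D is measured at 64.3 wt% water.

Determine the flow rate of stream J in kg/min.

860 kg/min

Let J be the unknown flow. Total out = 570 + J.
water balance: 170.43 + 0.871·J = 0.643·(570 + J)
(0.871 − 0.643)·J = 0.643×570 − 170.43 = 196.08
J = 196.08 / 0.228 = 860 kg/min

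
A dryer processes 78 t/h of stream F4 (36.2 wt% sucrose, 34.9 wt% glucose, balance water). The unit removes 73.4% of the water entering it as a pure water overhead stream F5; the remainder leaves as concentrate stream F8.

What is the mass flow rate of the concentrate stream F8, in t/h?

61.45 t/h

water entering = 78×0.289 = 22.542 t/h; overhead removed = 0.734×22.542 = 16.546 t/h.
Concentrate = 78 − 16.546 = 61.454 t/h.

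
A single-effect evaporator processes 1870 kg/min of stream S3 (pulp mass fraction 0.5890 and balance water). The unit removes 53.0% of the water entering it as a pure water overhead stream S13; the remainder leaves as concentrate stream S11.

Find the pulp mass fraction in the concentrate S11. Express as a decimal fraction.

pulp is not removed: 1870×0.589 = 1101.4 kg/min of pulp enters S11.
water entering = 1870×0.411 = 768.57 kg/min; overhead removed = 0.530×768.57 = 407.34 kg/min.
Concentrate = 1870 − 407.34 = 1462.7 kg/min.
Mass fraction = 1101.4/1462.7 = 0.7530.

0.7530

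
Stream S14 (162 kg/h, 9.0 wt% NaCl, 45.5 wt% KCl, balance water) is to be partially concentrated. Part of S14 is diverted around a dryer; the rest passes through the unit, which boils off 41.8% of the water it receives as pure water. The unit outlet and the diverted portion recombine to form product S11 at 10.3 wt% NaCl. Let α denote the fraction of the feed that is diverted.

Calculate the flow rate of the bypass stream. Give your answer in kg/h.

All 162×0.090 = 14.58 kg/h of NaCl reaches S11, so S11 = 14.58/0.103 = 141.55 kg/h and vapour = 20.447 kg/h.
The evaporator receives (1−α)·162 of feed at 0.455 water and removes 0.418 of that water:
0.418×0.455×(1−α)×162 = 20.447
(1−α) = 20.447/30.811 = 0.6636;  α = 0.3364.
Bypass flow = 0.3364×162 = 54.494 kg/h.

54.49 kg/h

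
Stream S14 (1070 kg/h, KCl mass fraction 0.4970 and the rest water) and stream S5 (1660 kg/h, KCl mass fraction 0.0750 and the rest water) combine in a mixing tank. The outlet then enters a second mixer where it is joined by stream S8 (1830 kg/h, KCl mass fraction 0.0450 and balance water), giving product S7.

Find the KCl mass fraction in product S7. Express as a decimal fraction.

0.1620

Overall, product flow = 4560 kg/h.
KCl in = 1070×0.497 + 1660×0.075 + 1830×0.045 = 738.64 kg/h.
KCl fraction in S7 = 0.1620.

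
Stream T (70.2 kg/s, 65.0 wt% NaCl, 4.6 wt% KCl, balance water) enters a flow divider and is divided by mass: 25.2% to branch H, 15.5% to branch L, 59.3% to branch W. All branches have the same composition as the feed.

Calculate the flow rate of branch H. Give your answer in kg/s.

17.69 kg/s

Branch H flow = 0.252×70.2 = 17.69 kg/s.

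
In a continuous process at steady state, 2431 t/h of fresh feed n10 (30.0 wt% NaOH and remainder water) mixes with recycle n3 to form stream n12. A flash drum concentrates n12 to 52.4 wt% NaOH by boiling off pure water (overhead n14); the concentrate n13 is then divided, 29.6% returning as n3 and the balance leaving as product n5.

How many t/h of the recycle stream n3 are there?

Overall NaOH balance (none leaves overhead): NaOH in fresh feed = NaOH in product, i.e. 2431×0.300 = (1−0.296)·n13·0.524.
n13 = 729.3/(0.524×0.704) = 1977 t/h.
Recycle n3 = 0.296×1977 = 585.19 t/h.

585.2 t/h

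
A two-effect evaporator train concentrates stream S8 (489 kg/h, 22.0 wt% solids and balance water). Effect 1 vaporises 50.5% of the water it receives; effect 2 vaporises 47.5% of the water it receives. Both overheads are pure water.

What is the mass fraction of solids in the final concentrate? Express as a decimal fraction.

water in feed = 489×0.780 = 381.42 kg/h.
After stage 1: water left = (1−0.505)×381.42 = 188.8; stream total = 296.38 kg/h.
After stage 2: water left = (1−0.475)×188.8 = 99.122; final concentrate = 206.7 kg/h.
solids fraction = 107.58/206.7 = 0.520.

0.520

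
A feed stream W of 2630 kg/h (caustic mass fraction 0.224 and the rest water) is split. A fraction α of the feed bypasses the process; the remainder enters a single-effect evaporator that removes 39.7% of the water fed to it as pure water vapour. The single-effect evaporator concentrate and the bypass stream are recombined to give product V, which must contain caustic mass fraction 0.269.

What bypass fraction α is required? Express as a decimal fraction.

All 2630×0.224 = 589.12 kg/h of caustic reaches V, so V = 589.12/0.269 = 2190 kg/h and vapour = 439.96 kg/h.
The evaporator receives (1−α)·2630 of feed at 0.776 water and removes 0.397 of that water:
0.397×0.776×(1−α)×2630 = 439.96
(1−α) = 439.96/810.23 = 0.5430;  α = 0.4570.

0.457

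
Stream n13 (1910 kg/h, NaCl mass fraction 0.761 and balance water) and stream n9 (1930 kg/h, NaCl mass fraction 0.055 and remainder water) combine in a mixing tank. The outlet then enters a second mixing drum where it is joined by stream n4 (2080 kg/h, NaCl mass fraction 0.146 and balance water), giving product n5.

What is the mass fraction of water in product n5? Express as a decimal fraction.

0.685

Overall, product flow = 5920 kg/h.
water in = 1910×0.239 + 1930×0.945 + 2080×0.854 = 4056.7 kg/h.
water fraction in n5 = 0.685.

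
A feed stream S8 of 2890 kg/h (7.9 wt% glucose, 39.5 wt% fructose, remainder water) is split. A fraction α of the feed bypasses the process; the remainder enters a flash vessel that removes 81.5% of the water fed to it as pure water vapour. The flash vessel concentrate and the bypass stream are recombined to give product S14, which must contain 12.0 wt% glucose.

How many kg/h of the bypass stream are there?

All 2890×0.079 = 228.31 kg/h of glucose reaches S14, so S14 = 228.31/0.120 = 1902.6 kg/h and vapour = 987.42 kg/h.
The evaporator receives (1−α)·2890 of feed at 0.526 water and removes 0.815 of that water:
0.815×0.526×(1−α)×2890 = 987.42
(1−α) = 987.42/1238.9 = 0.7970;  α = 0.2030.
Bypass flow = 0.2030×2890 = 586.67 kg/h.

586.7 kg/h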